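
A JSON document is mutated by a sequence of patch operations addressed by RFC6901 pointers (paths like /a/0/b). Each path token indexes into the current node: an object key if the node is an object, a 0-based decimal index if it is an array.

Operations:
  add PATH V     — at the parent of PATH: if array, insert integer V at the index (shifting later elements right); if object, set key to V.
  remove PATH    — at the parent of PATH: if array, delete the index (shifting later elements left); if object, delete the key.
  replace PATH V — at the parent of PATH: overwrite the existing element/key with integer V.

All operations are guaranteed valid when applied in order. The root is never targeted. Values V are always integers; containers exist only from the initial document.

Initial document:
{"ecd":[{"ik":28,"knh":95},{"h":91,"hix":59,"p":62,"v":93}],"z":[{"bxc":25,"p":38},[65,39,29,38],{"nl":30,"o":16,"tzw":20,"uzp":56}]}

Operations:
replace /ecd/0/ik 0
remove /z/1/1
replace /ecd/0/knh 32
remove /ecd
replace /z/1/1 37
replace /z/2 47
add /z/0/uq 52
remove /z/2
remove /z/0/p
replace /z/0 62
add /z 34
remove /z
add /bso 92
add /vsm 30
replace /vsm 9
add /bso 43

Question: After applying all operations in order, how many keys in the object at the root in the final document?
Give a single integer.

Answer: 2

Derivation:
After op 1 (replace /ecd/0/ik 0): {"ecd":[{"ik":0,"knh":95},{"h":91,"hix":59,"p":62,"v":93}],"z":[{"bxc":25,"p":38},[65,39,29,38],{"nl":30,"o":16,"tzw":20,"uzp":56}]}
After op 2 (remove /z/1/1): {"ecd":[{"ik":0,"knh":95},{"h":91,"hix":59,"p":62,"v":93}],"z":[{"bxc":25,"p":38},[65,29,38],{"nl":30,"o":16,"tzw":20,"uzp":56}]}
After op 3 (replace /ecd/0/knh 32): {"ecd":[{"ik":0,"knh":32},{"h":91,"hix":59,"p":62,"v":93}],"z":[{"bxc":25,"p":38},[65,29,38],{"nl":30,"o":16,"tzw":20,"uzp":56}]}
After op 4 (remove /ecd): {"z":[{"bxc":25,"p":38},[65,29,38],{"nl":30,"o":16,"tzw":20,"uzp":56}]}
After op 5 (replace /z/1/1 37): {"z":[{"bxc":25,"p":38},[65,37,38],{"nl":30,"o":16,"tzw":20,"uzp":56}]}
After op 6 (replace /z/2 47): {"z":[{"bxc":25,"p":38},[65,37,38],47]}
After op 7 (add /z/0/uq 52): {"z":[{"bxc":25,"p":38,"uq":52},[65,37,38],47]}
After op 8 (remove /z/2): {"z":[{"bxc":25,"p":38,"uq":52},[65,37,38]]}
After op 9 (remove /z/0/p): {"z":[{"bxc":25,"uq":52},[65,37,38]]}
After op 10 (replace /z/0 62): {"z":[62,[65,37,38]]}
After op 11 (add /z 34): {"z":34}
After op 12 (remove /z): {}
After op 13 (add /bso 92): {"bso":92}
After op 14 (add /vsm 30): {"bso":92,"vsm":30}
After op 15 (replace /vsm 9): {"bso":92,"vsm":9}
After op 16 (add /bso 43): {"bso":43,"vsm":9}
Size at the root: 2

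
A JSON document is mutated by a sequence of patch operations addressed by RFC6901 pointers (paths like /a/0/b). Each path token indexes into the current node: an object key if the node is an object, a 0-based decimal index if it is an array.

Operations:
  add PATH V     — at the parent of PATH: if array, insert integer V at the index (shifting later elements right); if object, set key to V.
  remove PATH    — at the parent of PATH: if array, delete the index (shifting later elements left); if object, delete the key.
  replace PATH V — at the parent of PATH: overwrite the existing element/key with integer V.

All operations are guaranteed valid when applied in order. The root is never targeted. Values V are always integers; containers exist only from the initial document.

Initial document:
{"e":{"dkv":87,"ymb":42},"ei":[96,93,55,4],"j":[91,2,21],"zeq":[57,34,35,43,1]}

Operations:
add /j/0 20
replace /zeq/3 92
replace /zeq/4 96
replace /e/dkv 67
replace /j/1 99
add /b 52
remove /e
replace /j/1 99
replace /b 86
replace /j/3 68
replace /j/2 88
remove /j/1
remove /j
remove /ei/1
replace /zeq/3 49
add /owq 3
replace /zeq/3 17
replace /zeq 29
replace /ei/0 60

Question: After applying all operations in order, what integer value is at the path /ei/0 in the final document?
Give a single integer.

After op 1 (add /j/0 20): {"e":{"dkv":87,"ymb":42},"ei":[96,93,55,4],"j":[20,91,2,21],"zeq":[57,34,35,43,1]}
After op 2 (replace /zeq/3 92): {"e":{"dkv":87,"ymb":42},"ei":[96,93,55,4],"j":[20,91,2,21],"zeq":[57,34,35,92,1]}
After op 3 (replace /zeq/4 96): {"e":{"dkv":87,"ymb":42},"ei":[96,93,55,4],"j":[20,91,2,21],"zeq":[57,34,35,92,96]}
After op 4 (replace /e/dkv 67): {"e":{"dkv":67,"ymb":42},"ei":[96,93,55,4],"j":[20,91,2,21],"zeq":[57,34,35,92,96]}
After op 5 (replace /j/1 99): {"e":{"dkv":67,"ymb":42},"ei":[96,93,55,4],"j":[20,99,2,21],"zeq":[57,34,35,92,96]}
After op 6 (add /b 52): {"b":52,"e":{"dkv":67,"ymb":42},"ei":[96,93,55,4],"j":[20,99,2,21],"zeq":[57,34,35,92,96]}
After op 7 (remove /e): {"b":52,"ei":[96,93,55,4],"j":[20,99,2,21],"zeq":[57,34,35,92,96]}
After op 8 (replace /j/1 99): {"b":52,"ei":[96,93,55,4],"j":[20,99,2,21],"zeq":[57,34,35,92,96]}
After op 9 (replace /b 86): {"b":86,"ei":[96,93,55,4],"j":[20,99,2,21],"zeq":[57,34,35,92,96]}
After op 10 (replace /j/3 68): {"b":86,"ei":[96,93,55,4],"j":[20,99,2,68],"zeq":[57,34,35,92,96]}
After op 11 (replace /j/2 88): {"b":86,"ei":[96,93,55,4],"j":[20,99,88,68],"zeq":[57,34,35,92,96]}
After op 12 (remove /j/1): {"b":86,"ei":[96,93,55,4],"j":[20,88,68],"zeq":[57,34,35,92,96]}
After op 13 (remove /j): {"b":86,"ei":[96,93,55,4],"zeq":[57,34,35,92,96]}
After op 14 (remove /ei/1): {"b":86,"ei":[96,55,4],"zeq":[57,34,35,92,96]}
After op 15 (replace /zeq/3 49): {"b":86,"ei":[96,55,4],"zeq":[57,34,35,49,96]}
After op 16 (add /owq 3): {"b":86,"ei":[96,55,4],"owq":3,"zeq":[57,34,35,49,96]}
After op 17 (replace /zeq/3 17): {"b":86,"ei":[96,55,4],"owq":3,"zeq":[57,34,35,17,96]}
After op 18 (replace /zeq 29): {"b":86,"ei":[96,55,4],"owq":3,"zeq":29}
After op 19 (replace /ei/0 60): {"b":86,"ei":[60,55,4],"owq":3,"zeq":29}
Value at /ei/0: 60

Answer: 60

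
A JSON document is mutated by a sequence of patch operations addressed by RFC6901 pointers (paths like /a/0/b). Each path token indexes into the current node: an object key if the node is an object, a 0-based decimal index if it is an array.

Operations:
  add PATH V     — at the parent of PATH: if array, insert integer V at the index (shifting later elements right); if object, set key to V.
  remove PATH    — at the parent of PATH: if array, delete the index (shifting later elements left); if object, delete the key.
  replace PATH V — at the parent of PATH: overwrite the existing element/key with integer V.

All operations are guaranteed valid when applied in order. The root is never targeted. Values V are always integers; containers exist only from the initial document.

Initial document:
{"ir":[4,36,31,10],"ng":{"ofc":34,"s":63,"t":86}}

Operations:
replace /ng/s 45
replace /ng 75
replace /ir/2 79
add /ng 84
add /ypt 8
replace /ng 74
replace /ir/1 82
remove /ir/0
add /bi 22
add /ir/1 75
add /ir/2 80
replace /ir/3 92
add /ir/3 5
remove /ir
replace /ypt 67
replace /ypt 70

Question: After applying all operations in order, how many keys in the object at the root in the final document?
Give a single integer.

Answer: 3

Derivation:
After op 1 (replace /ng/s 45): {"ir":[4,36,31,10],"ng":{"ofc":34,"s":45,"t":86}}
After op 2 (replace /ng 75): {"ir":[4,36,31,10],"ng":75}
After op 3 (replace /ir/2 79): {"ir":[4,36,79,10],"ng":75}
After op 4 (add /ng 84): {"ir":[4,36,79,10],"ng":84}
After op 5 (add /ypt 8): {"ir":[4,36,79,10],"ng":84,"ypt":8}
After op 6 (replace /ng 74): {"ir":[4,36,79,10],"ng":74,"ypt":8}
After op 7 (replace /ir/1 82): {"ir":[4,82,79,10],"ng":74,"ypt":8}
After op 8 (remove /ir/0): {"ir":[82,79,10],"ng":74,"ypt":8}
After op 9 (add /bi 22): {"bi":22,"ir":[82,79,10],"ng":74,"ypt":8}
After op 10 (add /ir/1 75): {"bi":22,"ir":[82,75,79,10],"ng":74,"ypt":8}
After op 11 (add /ir/2 80): {"bi":22,"ir":[82,75,80,79,10],"ng":74,"ypt":8}
After op 12 (replace /ir/3 92): {"bi":22,"ir":[82,75,80,92,10],"ng":74,"ypt":8}
After op 13 (add /ir/3 5): {"bi":22,"ir":[82,75,80,5,92,10],"ng":74,"ypt":8}
After op 14 (remove /ir): {"bi":22,"ng":74,"ypt":8}
After op 15 (replace /ypt 67): {"bi":22,"ng":74,"ypt":67}
After op 16 (replace /ypt 70): {"bi":22,"ng":74,"ypt":70}
Size at the root: 3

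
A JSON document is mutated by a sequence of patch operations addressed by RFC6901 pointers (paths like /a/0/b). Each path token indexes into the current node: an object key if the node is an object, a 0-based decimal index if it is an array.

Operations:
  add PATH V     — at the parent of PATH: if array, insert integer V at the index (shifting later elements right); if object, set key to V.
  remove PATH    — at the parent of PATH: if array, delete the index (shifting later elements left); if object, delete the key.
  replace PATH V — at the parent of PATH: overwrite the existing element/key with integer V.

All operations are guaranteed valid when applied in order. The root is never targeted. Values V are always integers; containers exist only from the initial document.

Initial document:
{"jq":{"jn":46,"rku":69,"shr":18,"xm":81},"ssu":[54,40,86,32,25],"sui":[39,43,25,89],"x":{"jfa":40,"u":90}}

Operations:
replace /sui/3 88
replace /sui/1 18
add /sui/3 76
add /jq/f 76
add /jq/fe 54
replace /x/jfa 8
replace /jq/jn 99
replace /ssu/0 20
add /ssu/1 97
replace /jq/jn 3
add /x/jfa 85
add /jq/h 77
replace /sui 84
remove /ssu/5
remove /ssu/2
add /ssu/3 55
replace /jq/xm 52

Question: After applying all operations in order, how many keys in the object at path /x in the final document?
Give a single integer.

After op 1 (replace /sui/3 88): {"jq":{"jn":46,"rku":69,"shr":18,"xm":81},"ssu":[54,40,86,32,25],"sui":[39,43,25,88],"x":{"jfa":40,"u":90}}
After op 2 (replace /sui/1 18): {"jq":{"jn":46,"rku":69,"shr":18,"xm":81},"ssu":[54,40,86,32,25],"sui":[39,18,25,88],"x":{"jfa":40,"u":90}}
After op 3 (add /sui/3 76): {"jq":{"jn":46,"rku":69,"shr":18,"xm":81},"ssu":[54,40,86,32,25],"sui":[39,18,25,76,88],"x":{"jfa":40,"u":90}}
After op 4 (add /jq/f 76): {"jq":{"f":76,"jn":46,"rku":69,"shr":18,"xm":81},"ssu":[54,40,86,32,25],"sui":[39,18,25,76,88],"x":{"jfa":40,"u":90}}
After op 5 (add /jq/fe 54): {"jq":{"f":76,"fe":54,"jn":46,"rku":69,"shr":18,"xm":81},"ssu":[54,40,86,32,25],"sui":[39,18,25,76,88],"x":{"jfa":40,"u":90}}
After op 6 (replace /x/jfa 8): {"jq":{"f":76,"fe":54,"jn":46,"rku":69,"shr":18,"xm":81},"ssu":[54,40,86,32,25],"sui":[39,18,25,76,88],"x":{"jfa":8,"u":90}}
After op 7 (replace /jq/jn 99): {"jq":{"f":76,"fe":54,"jn":99,"rku":69,"shr":18,"xm":81},"ssu":[54,40,86,32,25],"sui":[39,18,25,76,88],"x":{"jfa":8,"u":90}}
After op 8 (replace /ssu/0 20): {"jq":{"f":76,"fe":54,"jn":99,"rku":69,"shr":18,"xm":81},"ssu":[20,40,86,32,25],"sui":[39,18,25,76,88],"x":{"jfa":8,"u":90}}
After op 9 (add /ssu/1 97): {"jq":{"f":76,"fe":54,"jn":99,"rku":69,"shr":18,"xm":81},"ssu":[20,97,40,86,32,25],"sui":[39,18,25,76,88],"x":{"jfa":8,"u":90}}
After op 10 (replace /jq/jn 3): {"jq":{"f":76,"fe":54,"jn":3,"rku":69,"shr":18,"xm":81},"ssu":[20,97,40,86,32,25],"sui":[39,18,25,76,88],"x":{"jfa":8,"u":90}}
After op 11 (add /x/jfa 85): {"jq":{"f":76,"fe":54,"jn":3,"rku":69,"shr":18,"xm":81},"ssu":[20,97,40,86,32,25],"sui":[39,18,25,76,88],"x":{"jfa":85,"u":90}}
After op 12 (add /jq/h 77): {"jq":{"f":76,"fe":54,"h":77,"jn":3,"rku":69,"shr":18,"xm":81},"ssu":[20,97,40,86,32,25],"sui":[39,18,25,76,88],"x":{"jfa":85,"u":90}}
After op 13 (replace /sui 84): {"jq":{"f":76,"fe":54,"h":77,"jn":3,"rku":69,"shr":18,"xm":81},"ssu":[20,97,40,86,32,25],"sui":84,"x":{"jfa":85,"u":90}}
After op 14 (remove /ssu/5): {"jq":{"f":76,"fe":54,"h":77,"jn":3,"rku":69,"shr":18,"xm":81},"ssu":[20,97,40,86,32],"sui":84,"x":{"jfa":85,"u":90}}
After op 15 (remove /ssu/2): {"jq":{"f":76,"fe":54,"h":77,"jn":3,"rku":69,"shr":18,"xm":81},"ssu":[20,97,86,32],"sui":84,"x":{"jfa":85,"u":90}}
After op 16 (add /ssu/3 55): {"jq":{"f":76,"fe":54,"h":77,"jn":3,"rku":69,"shr":18,"xm":81},"ssu":[20,97,86,55,32],"sui":84,"x":{"jfa":85,"u":90}}
After op 17 (replace /jq/xm 52): {"jq":{"f":76,"fe":54,"h":77,"jn":3,"rku":69,"shr":18,"xm":52},"ssu":[20,97,86,55,32],"sui":84,"x":{"jfa":85,"u":90}}
Size at path /x: 2

Answer: 2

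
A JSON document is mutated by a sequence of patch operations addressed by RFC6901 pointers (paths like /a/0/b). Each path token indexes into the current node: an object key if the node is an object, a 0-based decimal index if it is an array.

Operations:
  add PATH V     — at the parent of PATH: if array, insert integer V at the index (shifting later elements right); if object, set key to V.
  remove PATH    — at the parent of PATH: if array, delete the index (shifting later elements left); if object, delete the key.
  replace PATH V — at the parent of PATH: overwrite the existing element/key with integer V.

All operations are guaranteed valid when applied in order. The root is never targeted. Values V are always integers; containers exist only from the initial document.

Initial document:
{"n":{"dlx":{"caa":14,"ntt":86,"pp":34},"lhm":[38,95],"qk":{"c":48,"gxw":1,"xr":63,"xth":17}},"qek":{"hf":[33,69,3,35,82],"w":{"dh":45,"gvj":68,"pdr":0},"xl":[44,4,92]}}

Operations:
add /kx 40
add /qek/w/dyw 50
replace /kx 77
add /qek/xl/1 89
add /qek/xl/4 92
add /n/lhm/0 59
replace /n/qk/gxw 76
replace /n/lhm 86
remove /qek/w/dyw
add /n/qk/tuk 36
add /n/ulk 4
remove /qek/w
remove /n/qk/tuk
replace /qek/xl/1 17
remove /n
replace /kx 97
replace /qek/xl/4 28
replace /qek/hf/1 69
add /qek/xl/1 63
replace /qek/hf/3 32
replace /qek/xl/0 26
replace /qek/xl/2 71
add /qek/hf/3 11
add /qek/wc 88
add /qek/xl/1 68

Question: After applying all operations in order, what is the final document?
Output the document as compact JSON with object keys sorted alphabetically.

Answer: {"kx":97,"qek":{"hf":[33,69,3,11,32,82],"wc":88,"xl":[26,68,63,71,4,92,28]}}

Derivation:
After op 1 (add /kx 40): {"kx":40,"n":{"dlx":{"caa":14,"ntt":86,"pp":34},"lhm":[38,95],"qk":{"c":48,"gxw":1,"xr":63,"xth":17}},"qek":{"hf":[33,69,3,35,82],"w":{"dh":45,"gvj":68,"pdr":0},"xl":[44,4,92]}}
After op 2 (add /qek/w/dyw 50): {"kx":40,"n":{"dlx":{"caa":14,"ntt":86,"pp":34},"lhm":[38,95],"qk":{"c":48,"gxw":1,"xr":63,"xth":17}},"qek":{"hf":[33,69,3,35,82],"w":{"dh":45,"dyw":50,"gvj":68,"pdr":0},"xl":[44,4,92]}}
After op 3 (replace /kx 77): {"kx":77,"n":{"dlx":{"caa":14,"ntt":86,"pp":34},"lhm":[38,95],"qk":{"c":48,"gxw":1,"xr":63,"xth":17}},"qek":{"hf":[33,69,3,35,82],"w":{"dh":45,"dyw":50,"gvj":68,"pdr":0},"xl":[44,4,92]}}
After op 4 (add /qek/xl/1 89): {"kx":77,"n":{"dlx":{"caa":14,"ntt":86,"pp":34},"lhm":[38,95],"qk":{"c":48,"gxw":1,"xr":63,"xth":17}},"qek":{"hf":[33,69,3,35,82],"w":{"dh":45,"dyw":50,"gvj":68,"pdr":0},"xl":[44,89,4,92]}}
After op 5 (add /qek/xl/4 92): {"kx":77,"n":{"dlx":{"caa":14,"ntt":86,"pp":34},"lhm":[38,95],"qk":{"c":48,"gxw":1,"xr":63,"xth":17}},"qek":{"hf":[33,69,3,35,82],"w":{"dh":45,"dyw":50,"gvj":68,"pdr":0},"xl":[44,89,4,92,92]}}
After op 6 (add /n/lhm/0 59): {"kx":77,"n":{"dlx":{"caa":14,"ntt":86,"pp":34},"lhm":[59,38,95],"qk":{"c":48,"gxw":1,"xr":63,"xth":17}},"qek":{"hf":[33,69,3,35,82],"w":{"dh":45,"dyw":50,"gvj":68,"pdr":0},"xl":[44,89,4,92,92]}}
After op 7 (replace /n/qk/gxw 76): {"kx":77,"n":{"dlx":{"caa":14,"ntt":86,"pp":34},"lhm":[59,38,95],"qk":{"c":48,"gxw":76,"xr":63,"xth":17}},"qek":{"hf":[33,69,3,35,82],"w":{"dh":45,"dyw":50,"gvj":68,"pdr":0},"xl":[44,89,4,92,92]}}
After op 8 (replace /n/lhm 86): {"kx":77,"n":{"dlx":{"caa":14,"ntt":86,"pp":34},"lhm":86,"qk":{"c":48,"gxw":76,"xr":63,"xth":17}},"qek":{"hf":[33,69,3,35,82],"w":{"dh":45,"dyw":50,"gvj":68,"pdr":0},"xl":[44,89,4,92,92]}}
After op 9 (remove /qek/w/dyw): {"kx":77,"n":{"dlx":{"caa":14,"ntt":86,"pp":34},"lhm":86,"qk":{"c":48,"gxw":76,"xr":63,"xth":17}},"qek":{"hf":[33,69,3,35,82],"w":{"dh":45,"gvj":68,"pdr":0},"xl":[44,89,4,92,92]}}
After op 10 (add /n/qk/tuk 36): {"kx":77,"n":{"dlx":{"caa":14,"ntt":86,"pp":34},"lhm":86,"qk":{"c":48,"gxw":76,"tuk":36,"xr":63,"xth":17}},"qek":{"hf":[33,69,3,35,82],"w":{"dh":45,"gvj":68,"pdr":0},"xl":[44,89,4,92,92]}}
After op 11 (add /n/ulk 4): {"kx":77,"n":{"dlx":{"caa":14,"ntt":86,"pp":34},"lhm":86,"qk":{"c":48,"gxw":76,"tuk":36,"xr":63,"xth":17},"ulk":4},"qek":{"hf":[33,69,3,35,82],"w":{"dh":45,"gvj":68,"pdr":0},"xl":[44,89,4,92,92]}}
After op 12 (remove /qek/w): {"kx":77,"n":{"dlx":{"caa":14,"ntt":86,"pp":34},"lhm":86,"qk":{"c":48,"gxw":76,"tuk":36,"xr":63,"xth":17},"ulk":4},"qek":{"hf":[33,69,3,35,82],"xl":[44,89,4,92,92]}}
After op 13 (remove /n/qk/tuk): {"kx":77,"n":{"dlx":{"caa":14,"ntt":86,"pp":34},"lhm":86,"qk":{"c":48,"gxw":76,"xr":63,"xth":17},"ulk":4},"qek":{"hf":[33,69,3,35,82],"xl":[44,89,4,92,92]}}
After op 14 (replace /qek/xl/1 17): {"kx":77,"n":{"dlx":{"caa":14,"ntt":86,"pp":34},"lhm":86,"qk":{"c":48,"gxw":76,"xr":63,"xth":17},"ulk":4},"qek":{"hf":[33,69,3,35,82],"xl":[44,17,4,92,92]}}
After op 15 (remove /n): {"kx":77,"qek":{"hf":[33,69,3,35,82],"xl":[44,17,4,92,92]}}
After op 16 (replace /kx 97): {"kx":97,"qek":{"hf":[33,69,3,35,82],"xl":[44,17,4,92,92]}}
After op 17 (replace /qek/xl/4 28): {"kx":97,"qek":{"hf":[33,69,3,35,82],"xl":[44,17,4,92,28]}}
After op 18 (replace /qek/hf/1 69): {"kx":97,"qek":{"hf":[33,69,3,35,82],"xl":[44,17,4,92,28]}}
After op 19 (add /qek/xl/1 63): {"kx":97,"qek":{"hf":[33,69,3,35,82],"xl":[44,63,17,4,92,28]}}
After op 20 (replace /qek/hf/3 32): {"kx":97,"qek":{"hf":[33,69,3,32,82],"xl":[44,63,17,4,92,28]}}
After op 21 (replace /qek/xl/0 26): {"kx":97,"qek":{"hf":[33,69,3,32,82],"xl":[26,63,17,4,92,28]}}
After op 22 (replace /qek/xl/2 71): {"kx":97,"qek":{"hf":[33,69,3,32,82],"xl":[26,63,71,4,92,28]}}
After op 23 (add /qek/hf/3 11): {"kx":97,"qek":{"hf":[33,69,3,11,32,82],"xl":[26,63,71,4,92,28]}}
After op 24 (add /qek/wc 88): {"kx":97,"qek":{"hf":[33,69,3,11,32,82],"wc":88,"xl":[26,63,71,4,92,28]}}
After op 25 (add /qek/xl/1 68): {"kx":97,"qek":{"hf":[33,69,3,11,32,82],"wc":88,"xl":[26,68,63,71,4,92,28]}}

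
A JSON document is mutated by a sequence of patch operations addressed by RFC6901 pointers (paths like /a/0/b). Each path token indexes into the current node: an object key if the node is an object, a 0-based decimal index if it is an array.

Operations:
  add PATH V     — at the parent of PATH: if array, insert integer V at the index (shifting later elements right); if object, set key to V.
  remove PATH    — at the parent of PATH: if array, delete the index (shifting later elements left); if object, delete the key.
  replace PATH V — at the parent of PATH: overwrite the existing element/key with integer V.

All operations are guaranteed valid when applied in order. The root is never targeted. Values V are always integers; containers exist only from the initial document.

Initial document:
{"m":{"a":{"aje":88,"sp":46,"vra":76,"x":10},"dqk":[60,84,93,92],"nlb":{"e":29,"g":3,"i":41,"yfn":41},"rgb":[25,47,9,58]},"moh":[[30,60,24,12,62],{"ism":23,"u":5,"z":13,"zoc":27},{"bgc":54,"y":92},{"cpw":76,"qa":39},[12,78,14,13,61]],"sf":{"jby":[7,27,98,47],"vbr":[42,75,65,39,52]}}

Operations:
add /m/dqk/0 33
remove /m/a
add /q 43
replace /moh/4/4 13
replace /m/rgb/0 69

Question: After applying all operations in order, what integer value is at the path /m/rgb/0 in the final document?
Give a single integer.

After op 1 (add /m/dqk/0 33): {"m":{"a":{"aje":88,"sp":46,"vra":76,"x":10},"dqk":[33,60,84,93,92],"nlb":{"e":29,"g":3,"i":41,"yfn":41},"rgb":[25,47,9,58]},"moh":[[30,60,24,12,62],{"ism":23,"u":5,"z":13,"zoc":27},{"bgc":54,"y":92},{"cpw":76,"qa":39},[12,78,14,13,61]],"sf":{"jby":[7,27,98,47],"vbr":[42,75,65,39,52]}}
After op 2 (remove /m/a): {"m":{"dqk":[33,60,84,93,92],"nlb":{"e":29,"g":3,"i":41,"yfn":41},"rgb":[25,47,9,58]},"moh":[[30,60,24,12,62],{"ism":23,"u":5,"z":13,"zoc":27},{"bgc":54,"y":92},{"cpw":76,"qa":39},[12,78,14,13,61]],"sf":{"jby":[7,27,98,47],"vbr":[42,75,65,39,52]}}
After op 3 (add /q 43): {"m":{"dqk":[33,60,84,93,92],"nlb":{"e":29,"g":3,"i":41,"yfn":41},"rgb":[25,47,9,58]},"moh":[[30,60,24,12,62],{"ism":23,"u":5,"z":13,"zoc":27},{"bgc":54,"y":92},{"cpw":76,"qa":39},[12,78,14,13,61]],"q":43,"sf":{"jby":[7,27,98,47],"vbr":[42,75,65,39,52]}}
After op 4 (replace /moh/4/4 13): {"m":{"dqk":[33,60,84,93,92],"nlb":{"e":29,"g":3,"i":41,"yfn":41},"rgb":[25,47,9,58]},"moh":[[30,60,24,12,62],{"ism":23,"u":5,"z":13,"zoc":27},{"bgc":54,"y":92},{"cpw":76,"qa":39},[12,78,14,13,13]],"q":43,"sf":{"jby":[7,27,98,47],"vbr":[42,75,65,39,52]}}
After op 5 (replace /m/rgb/0 69): {"m":{"dqk":[33,60,84,93,92],"nlb":{"e":29,"g":3,"i":41,"yfn":41},"rgb":[69,47,9,58]},"moh":[[30,60,24,12,62],{"ism":23,"u":5,"z":13,"zoc":27},{"bgc":54,"y":92},{"cpw":76,"qa":39},[12,78,14,13,13]],"q":43,"sf":{"jby":[7,27,98,47],"vbr":[42,75,65,39,52]}}
Value at /m/rgb/0: 69

Answer: 69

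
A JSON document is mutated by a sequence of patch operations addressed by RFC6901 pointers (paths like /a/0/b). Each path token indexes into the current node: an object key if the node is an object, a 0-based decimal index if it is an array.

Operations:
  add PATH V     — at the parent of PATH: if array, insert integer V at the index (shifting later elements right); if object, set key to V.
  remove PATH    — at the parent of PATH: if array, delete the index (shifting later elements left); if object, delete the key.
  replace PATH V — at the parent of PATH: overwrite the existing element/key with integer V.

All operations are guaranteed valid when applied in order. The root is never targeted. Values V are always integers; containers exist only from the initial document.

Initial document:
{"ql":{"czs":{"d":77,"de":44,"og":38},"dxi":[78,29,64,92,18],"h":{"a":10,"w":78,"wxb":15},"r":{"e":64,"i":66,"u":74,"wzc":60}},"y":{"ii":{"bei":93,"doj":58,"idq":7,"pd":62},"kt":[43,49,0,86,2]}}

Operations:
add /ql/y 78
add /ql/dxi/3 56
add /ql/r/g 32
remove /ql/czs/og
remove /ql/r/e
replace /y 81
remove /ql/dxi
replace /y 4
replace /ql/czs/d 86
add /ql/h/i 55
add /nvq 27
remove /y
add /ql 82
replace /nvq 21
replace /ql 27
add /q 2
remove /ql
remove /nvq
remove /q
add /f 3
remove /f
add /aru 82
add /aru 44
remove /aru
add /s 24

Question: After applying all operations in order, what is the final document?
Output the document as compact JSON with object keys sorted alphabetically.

Answer: {"s":24}

Derivation:
After op 1 (add /ql/y 78): {"ql":{"czs":{"d":77,"de":44,"og":38},"dxi":[78,29,64,92,18],"h":{"a":10,"w":78,"wxb":15},"r":{"e":64,"i":66,"u":74,"wzc":60},"y":78},"y":{"ii":{"bei":93,"doj":58,"idq":7,"pd":62},"kt":[43,49,0,86,2]}}
After op 2 (add /ql/dxi/3 56): {"ql":{"czs":{"d":77,"de":44,"og":38},"dxi":[78,29,64,56,92,18],"h":{"a":10,"w":78,"wxb":15},"r":{"e":64,"i":66,"u":74,"wzc":60},"y":78},"y":{"ii":{"bei":93,"doj":58,"idq":7,"pd":62},"kt":[43,49,0,86,2]}}
After op 3 (add /ql/r/g 32): {"ql":{"czs":{"d":77,"de":44,"og":38},"dxi":[78,29,64,56,92,18],"h":{"a":10,"w":78,"wxb":15},"r":{"e":64,"g":32,"i":66,"u":74,"wzc":60},"y":78},"y":{"ii":{"bei":93,"doj":58,"idq":7,"pd":62},"kt":[43,49,0,86,2]}}
After op 4 (remove /ql/czs/og): {"ql":{"czs":{"d":77,"de":44},"dxi":[78,29,64,56,92,18],"h":{"a":10,"w":78,"wxb":15},"r":{"e":64,"g":32,"i":66,"u":74,"wzc":60},"y":78},"y":{"ii":{"bei":93,"doj":58,"idq":7,"pd":62},"kt":[43,49,0,86,2]}}
After op 5 (remove /ql/r/e): {"ql":{"czs":{"d":77,"de":44},"dxi":[78,29,64,56,92,18],"h":{"a":10,"w":78,"wxb":15},"r":{"g":32,"i":66,"u":74,"wzc":60},"y":78},"y":{"ii":{"bei":93,"doj":58,"idq":7,"pd":62},"kt":[43,49,0,86,2]}}
After op 6 (replace /y 81): {"ql":{"czs":{"d":77,"de":44},"dxi":[78,29,64,56,92,18],"h":{"a":10,"w":78,"wxb":15},"r":{"g":32,"i":66,"u":74,"wzc":60},"y":78},"y":81}
After op 7 (remove /ql/dxi): {"ql":{"czs":{"d":77,"de":44},"h":{"a":10,"w":78,"wxb":15},"r":{"g":32,"i":66,"u":74,"wzc":60},"y":78},"y":81}
After op 8 (replace /y 4): {"ql":{"czs":{"d":77,"de":44},"h":{"a":10,"w":78,"wxb":15},"r":{"g":32,"i":66,"u":74,"wzc":60},"y":78},"y":4}
After op 9 (replace /ql/czs/d 86): {"ql":{"czs":{"d":86,"de":44},"h":{"a":10,"w":78,"wxb":15},"r":{"g":32,"i":66,"u":74,"wzc":60},"y":78},"y":4}
After op 10 (add /ql/h/i 55): {"ql":{"czs":{"d":86,"de":44},"h":{"a":10,"i":55,"w":78,"wxb":15},"r":{"g":32,"i":66,"u":74,"wzc":60},"y":78},"y":4}
After op 11 (add /nvq 27): {"nvq":27,"ql":{"czs":{"d":86,"de":44},"h":{"a":10,"i":55,"w":78,"wxb":15},"r":{"g":32,"i":66,"u":74,"wzc":60},"y":78},"y":4}
After op 12 (remove /y): {"nvq":27,"ql":{"czs":{"d":86,"de":44},"h":{"a":10,"i":55,"w":78,"wxb":15},"r":{"g":32,"i":66,"u":74,"wzc":60},"y":78}}
After op 13 (add /ql 82): {"nvq":27,"ql":82}
After op 14 (replace /nvq 21): {"nvq":21,"ql":82}
After op 15 (replace /ql 27): {"nvq":21,"ql":27}
After op 16 (add /q 2): {"nvq":21,"q":2,"ql":27}
After op 17 (remove /ql): {"nvq":21,"q":2}
After op 18 (remove /nvq): {"q":2}
After op 19 (remove /q): {}
After op 20 (add /f 3): {"f":3}
After op 21 (remove /f): {}
After op 22 (add /aru 82): {"aru":82}
After op 23 (add /aru 44): {"aru":44}
After op 24 (remove /aru): {}
After op 25 (add /s 24): {"s":24}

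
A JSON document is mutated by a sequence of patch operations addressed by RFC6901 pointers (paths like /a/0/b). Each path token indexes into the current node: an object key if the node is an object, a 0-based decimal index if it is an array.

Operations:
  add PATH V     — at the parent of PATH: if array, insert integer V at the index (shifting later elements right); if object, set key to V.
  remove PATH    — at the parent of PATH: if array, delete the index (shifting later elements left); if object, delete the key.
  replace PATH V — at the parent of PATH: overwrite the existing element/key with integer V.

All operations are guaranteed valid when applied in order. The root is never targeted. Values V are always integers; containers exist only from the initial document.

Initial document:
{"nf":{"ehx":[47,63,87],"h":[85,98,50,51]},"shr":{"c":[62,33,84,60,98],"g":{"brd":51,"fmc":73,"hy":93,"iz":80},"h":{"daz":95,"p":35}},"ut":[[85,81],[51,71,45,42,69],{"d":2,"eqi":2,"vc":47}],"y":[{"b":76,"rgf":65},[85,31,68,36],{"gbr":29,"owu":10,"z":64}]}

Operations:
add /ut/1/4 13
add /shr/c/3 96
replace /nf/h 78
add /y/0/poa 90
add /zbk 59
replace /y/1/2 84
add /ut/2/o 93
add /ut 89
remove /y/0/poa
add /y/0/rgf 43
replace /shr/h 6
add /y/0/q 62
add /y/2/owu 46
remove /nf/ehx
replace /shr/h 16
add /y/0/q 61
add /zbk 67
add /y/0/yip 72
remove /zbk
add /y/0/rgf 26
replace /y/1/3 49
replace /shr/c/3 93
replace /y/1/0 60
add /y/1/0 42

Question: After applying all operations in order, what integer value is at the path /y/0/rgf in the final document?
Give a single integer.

After op 1 (add /ut/1/4 13): {"nf":{"ehx":[47,63,87],"h":[85,98,50,51]},"shr":{"c":[62,33,84,60,98],"g":{"brd":51,"fmc":73,"hy":93,"iz":80},"h":{"daz":95,"p":35}},"ut":[[85,81],[51,71,45,42,13,69],{"d":2,"eqi":2,"vc":47}],"y":[{"b":76,"rgf":65},[85,31,68,36],{"gbr":29,"owu":10,"z":64}]}
After op 2 (add /shr/c/3 96): {"nf":{"ehx":[47,63,87],"h":[85,98,50,51]},"shr":{"c":[62,33,84,96,60,98],"g":{"brd":51,"fmc":73,"hy":93,"iz":80},"h":{"daz":95,"p":35}},"ut":[[85,81],[51,71,45,42,13,69],{"d":2,"eqi":2,"vc":47}],"y":[{"b":76,"rgf":65},[85,31,68,36],{"gbr":29,"owu":10,"z":64}]}
After op 3 (replace /nf/h 78): {"nf":{"ehx":[47,63,87],"h":78},"shr":{"c":[62,33,84,96,60,98],"g":{"brd":51,"fmc":73,"hy":93,"iz":80},"h":{"daz":95,"p":35}},"ut":[[85,81],[51,71,45,42,13,69],{"d":2,"eqi":2,"vc":47}],"y":[{"b":76,"rgf":65},[85,31,68,36],{"gbr":29,"owu":10,"z":64}]}
After op 4 (add /y/0/poa 90): {"nf":{"ehx":[47,63,87],"h":78},"shr":{"c":[62,33,84,96,60,98],"g":{"brd":51,"fmc":73,"hy":93,"iz":80},"h":{"daz":95,"p":35}},"ut":[[85,81],[51,71,45,42,13,69],{"d":2,"eqi":2,"vc":47}],"y":[{"b":76,"poa":90,"rgf":65},[85,31,68,36],{"gbr":29,"owu":10,"z":64}]}
After op 5 (add /zbk 59): {"nf":{"ehx":[47,63,87],"h":78},"shr":{"c":[62,33,84,96,60,98],"g":{"brd":51,"fmc":73,"hy":93,"iz":80},"h":{"daz":95,"p":35}},"ut":[[85,81],[51,71,45,42,13,69],{"d":2,"eqi":2,"vc":47}],"y":[{"b":76,"poa":90,"rgf":65},[85,31,68,36],{"gbr":29,"owu":10,"z":64}],"zbk":59}
After op 6 (replace /y/1/2 84): {"nf":{"ehx":[47,63,87],"h":78},"shr":{"c":[62,33,84,96,60,98],"g":{"brd":51,"fmc":73,"hy":93,"iz":80},"h":{"daz":95,"p":35}},"ut":[[85,81],[51,71,45,42,13,69],{"d":2,"eqi":2,"vc":47}],"y":[{"b":76,"poa":90,"rgf":65},[85,31,84,36],{"gbr":29,"owu":10,"z":64}],"zbk":59}
After op 7 (add /ut/2/o 93): {"nf":{"ehx":[47,63,87],"h":78},"shr":{"c":[62,33,84,96,60,98],"g":{"brd":51,"fmc":73,"hy":93,"iz":80},"h":{"daz":95,"p":35}},"ut":[[85,81],[51,71,45,42,13,69],{"d":2,"eqi":2,"o":93,"vc":47}],"y":[{"b":76,"poa":90,"rgf":65},[85,31,84,36],{"gbr":29,"owu":10,"z":64}],"zbk":59}
After op 8 (add /ut 89): {"nf":{"ehx":[47,63,87],"h":78},"shr":{"c":[62,33,84,96,60,98],"g":{"brd":51,"fmc":73,"hy":93,"iz":80},"h":{"daz":95,"p":35}},"ut":89,"y":[{"b":76,"poa":90,"rgf":65},[85,31,84,36],{"gbr":29,"owu":10,"z":64}],"zbk":59}
After op 9 (remove /y/0/poa): {"nf":{"ehx":[47,63,87],"h":78},"shr":{"c":[62,33,84,96,60,98],"g":{"brd":51,"fmc":73,"hy":93,"iz":80},"h":{"daz":95,"p":35}},"ut":89,"y":[{"b":76,"rgf":65},[85,31,84,36],{"gbr":29,"owu":10,"z":64}],"zbk":59}
After op 10 (add /y/0/rgf 43): {"nf":{"ehx":[47,63,87],"h":78},"shr":{"c":[62,33,84,96,60,98],"g":{"brd":51,"fmc":73,"hy":93,"iz":80},"h":{"daz":95,"p":35}},"ut":89,"y":[{"b":76,"rgf":43},[85,31,84,36],{"gbr":29,"owu":10,"z":64}],"zbk":59}
After op 11 (replace /shr/h 6): {"nf":{"ehx":[47,63,87],"h":78},"shr":{"c":[62,33,84,96,60,98],"g":{"brd":51,"fmc":73,"hy":93,"iz":80},"h":6},"ut":89,"y":[{"b":76,"rgf":43},[85,31,84,36],{"gbr":29,"owu":10,"z":64}],"zbk":59}
After op 12 (add /y/0/q 62): {"nf":{"ehx":[47,63,87],"h":78},"shr":{"c":[62,33,84,96,60,98],"g":{"brd":51,"fmc":73,"hy":93,"iz":80},"h":6},"ut":89,"y":[{"b":76,"q":62,"rgf":43},[85,31,84,36],{"gbr":29,"owu":10,"z":64}],"zbk":59}
After op 13 (add /y/2/owu 46): {"nf":{"ehx":[47,63,87],"h":78},"shr":{"c":[62,33,84,96,60,98],"g":{"brd":51,"fmc":73,"hy":93,"iz":80},"h":6},"ut":89,"y":[{"b":76,"q":62,"rgf":43},[85,31,84,36],{"gbr":29,"owu":46,"z":64}],"zbk":59}
After op 14 (remove /nf/ehx): {"nf":{"h":78},"shr":{"c":[62,33,84,96,60,98],"g":{"brd":51,"fmc":73,"hy":93,"iz":80},"h":6},"ut":89,"y":[{"b":76,"q":62,"rgf":43},[85,31,84,36],{"gbr":29,"owu":46,"z":64}],"zbk":59}
After op 15 (replace /shr/h 16): {"nf":{"h":78},"shr":{"c":[62,33,84,96,60,98],"g":{"brd":51,"fmc":73,"hy":93,"iz":80},"h":16},"ut":89,"y":[{"b":76,"q":62,"rgf":43},[85,31,84,36],{"gbr":29,"owu":46,"z":64}],"zbk":59}
After op 16 (add /y/0/q 61): {"nf":{"h":78},"shr":{"c":[62,33,84,96,60,98],"g":{"brd":51,"fmc":73,"hy":93,"iz":80},"h":16},"ut":89,"y":[{"b":76,"q":61,"rgf":43},[85,31,84,36],{"gbr":29,"owu":46,"z":64}],"zbk":59}
After op 17 (add /zbk 67): {"nf":{"h":78},"shr":{"c":[62,33,84,96,60,98],"g":{"brd":51,"fmc":73,"hy":93,"iz":80},"h":16},"ut":89,"y":[{"b":76,"q":61,"rgf":43},[85,31,84,36],{"gbr":29,"owu":46,"z":64}],"zbk":67}
After op 18 (add /y/0/yip 72): {"nf":{"h":78},"shr":{"c":[62,33,84,96,60,98],"g":{"brd":51,"fmc":73,"hy":93,"iz":80},"h":16},"ut":89,"y":[{"b":76,"q":61,"rgf":43,"yip":72},[85,31,84,36],{"gbr":29,"owu":46,"z":64}],"zbk":67}
After op 19 (remove /zbk): {"nf":{"h":78},"shr":{"c":[62,33,84,96,60,98],"g":{"brd":51,"fmc":73,"hy":93,"iz":80},"h":16},"ut":89,"y":[{"b":76,"q":61,"rgf":43,"yip":72},[85,31,84,36],{"gbr":29,"owu":46,"z":64}]}
After op 20 (add /y/0/rgf 26): {"nf":{"h":78},"shr":{"c":[62,33,84,96,60,98],"g":{"brd":51,"fmc":73,"hy":93,"iz":80},"h":16},"ut":89,"y":[{"b":76,"q":61,"rgf":26,"yip":72},[85,31,84,36],{"gbr":29,"owu":46,"z":64}]}
After op 21 (replace /y/1/3 49): {"nf":{"h":78},"shr":{"c":[62,33,84,96,60,98],"g":{"brd":51,"fmc":73,"hy":93,"iz":80},"h":16},"ut":89,"y":[{"b":76,"q":61,"rgf":26,"yip":72},[85,31,84,49],{"gbr":29,"owu":46,"z":64}]}
After op 22 (replace /shr/c/3 93): {"nf":{"h":78},"shr":{"c":[62,33,84,93,60,98],"g":{"brd":51,"fmc":73,"hy":93,"iz":80},"h":16},"ut":89,"y":[{"b":76,"q":61,"rgf":26,"yip":72},[85,31,84,49],{"gbr":29,"owu":46,"z":64}]}
After op 23 (replace /y/1/0 60): {"nf":{"h":78},"shr":{"c":[62,33,84,93,60,98],"g":{"brd":51,"fmc":73,"hy":93,"iz":80},"h":16},"ut":89,"y":[{"b":76,"q":61,"rgf":26,"yip":72},[60,31,84,49],{"gbr":29,"owu":46,"z":64}]}
After op 24 (add /y/1/0 42): {"nf":{"h":78},"shr":{"c":[62,33,84,93,60,98],"g":{"brd":51,"fmc":73,"hy":93,"iz":80},"h":16},"ut":89,"y":[{"b":76,"q":61,"rgf":26,"yip":72},[42,60,31,84,49],{"gbr":29,"owu":46,"z":64}]}
Value at /y/0/rgf: 26

Answer: 26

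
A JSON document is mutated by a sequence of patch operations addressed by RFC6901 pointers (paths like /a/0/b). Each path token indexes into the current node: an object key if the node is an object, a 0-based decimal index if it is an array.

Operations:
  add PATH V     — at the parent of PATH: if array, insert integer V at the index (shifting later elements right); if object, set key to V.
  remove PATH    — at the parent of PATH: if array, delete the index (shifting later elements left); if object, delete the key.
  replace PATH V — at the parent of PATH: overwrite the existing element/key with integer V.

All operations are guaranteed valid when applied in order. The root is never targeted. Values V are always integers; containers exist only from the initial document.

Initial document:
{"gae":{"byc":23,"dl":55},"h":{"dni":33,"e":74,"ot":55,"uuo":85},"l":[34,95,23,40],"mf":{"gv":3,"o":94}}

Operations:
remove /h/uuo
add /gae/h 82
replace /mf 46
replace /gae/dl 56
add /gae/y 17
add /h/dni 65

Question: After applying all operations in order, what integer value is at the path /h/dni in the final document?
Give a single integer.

After op 1 (remove /h/uuo): {"gae":{"byc":23,"dl":55},"h":{"dni":33,"e":74,"ot":55},"l":[34,95,23,40],"mf":{"gv":3,"o":94}}
After op 2 (add /gae/h 82): {"gae":{"byc":23,"dl":55,"h":82},"h":{"dni":33,"e":74,"ot":55},"l":[34,95,23,40],"mf":{"gv":3,"o":94}}
After op 3 (replace /mf 46): {"gae":{"byc":23,"dl":55,"h":82},"h":{"dni":33,"e":74,"ot":55},"l":[34,95,23,40],"mf":46}
After op 4 (replace /gae/dl 56): {"gae":{"byc":23,"dl":56,"h":82},"h":{"dni":33,"e":74,"ot":55},"l":[34,95,23,40],"mf":46}
After op 5 (add /gae/y 17): {"gae":{"byc":23,"dl":56,"h":82,"y":17},"h":{"dni":33,"e":74,"ot":55},"l":[34,95,23,40],"mf":46}
After op 6 (add /h/dni 65): {"gae":{"byc":23,"dl":56,"h":82,"y":17},"h":{"dni":65,"e":74,"ot":55},"l":[34,95,23,40],"mf":46}
Value at /h/dni: 65

Answer: 65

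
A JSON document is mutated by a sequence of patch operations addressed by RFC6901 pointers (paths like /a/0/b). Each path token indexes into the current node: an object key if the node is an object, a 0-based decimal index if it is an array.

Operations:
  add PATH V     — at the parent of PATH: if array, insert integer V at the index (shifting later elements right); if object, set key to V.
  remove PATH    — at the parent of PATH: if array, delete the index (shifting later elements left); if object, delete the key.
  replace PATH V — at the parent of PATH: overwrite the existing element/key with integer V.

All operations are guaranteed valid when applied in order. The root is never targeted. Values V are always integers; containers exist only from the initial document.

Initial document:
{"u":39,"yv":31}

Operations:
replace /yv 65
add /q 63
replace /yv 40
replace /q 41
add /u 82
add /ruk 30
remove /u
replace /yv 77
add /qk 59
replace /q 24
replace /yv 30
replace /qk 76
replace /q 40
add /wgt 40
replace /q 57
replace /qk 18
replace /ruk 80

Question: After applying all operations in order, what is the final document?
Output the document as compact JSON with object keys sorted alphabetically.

Answer: {"q":57,"qk":18,"ruk":80,"wgt":40,"yv":30}

Derivation:
After op 1 (replace /yv 65): {"u":39,"yv":65}
After op 2 (add /q 63): {"q":63,"u":39,"yv":65}
After op 3 (replace /yv 40): {"q":63,"u":39,"yv":40}
After op 4 (replace /q 41): {"q":41,"u":39,"yv":40}
After op 5 (add /u 82): {"q":41,"u":82,"yv":40}
After op 6 (add /ruk 30): {"q":41,"ruk":30,"u":82,"yv":40}
After op 7 (remove /u): {"q":41,"ruk":30,"yv":40}
After op 8 (replace /yv 77): {"q":41,"ruk":30,"yv":77}
After op 9 (add /qk 59): {"q":41,"qk":59,"ruk":30,"yv":77}
After op 10 (replace /q 24): {"q":24,"qk":59,"ruk":30,"yv":77}
After op 11 (replace /yv 30): {"q":24,"qk":59,"ruk":30,"yv":30}
After op 12 (replace /qk 76): {"q":24,"qk":76,"ruk":30,"yv":30}
After op 13 (replace /q 40): {"q":40,"qk":76,"ruk":30,"yv":30}
After op 14 (add /wgt 40): {"q":40,"qk":76,"ruk":30,"wgt":40,"yv":30}
After op 15 (replace /q 57): {"q":57,"qk":76,"ruk":30,"wgt":40,"yv":30}
After op 16 (replace /qk 18): {"q":57,"qk":18,"ruk":30,"wgt":40,"yv":30}
After op 17 (replace /ruk 80): {"q":57,"qk":18,"ruk":80,"wgt":40,"yv":30}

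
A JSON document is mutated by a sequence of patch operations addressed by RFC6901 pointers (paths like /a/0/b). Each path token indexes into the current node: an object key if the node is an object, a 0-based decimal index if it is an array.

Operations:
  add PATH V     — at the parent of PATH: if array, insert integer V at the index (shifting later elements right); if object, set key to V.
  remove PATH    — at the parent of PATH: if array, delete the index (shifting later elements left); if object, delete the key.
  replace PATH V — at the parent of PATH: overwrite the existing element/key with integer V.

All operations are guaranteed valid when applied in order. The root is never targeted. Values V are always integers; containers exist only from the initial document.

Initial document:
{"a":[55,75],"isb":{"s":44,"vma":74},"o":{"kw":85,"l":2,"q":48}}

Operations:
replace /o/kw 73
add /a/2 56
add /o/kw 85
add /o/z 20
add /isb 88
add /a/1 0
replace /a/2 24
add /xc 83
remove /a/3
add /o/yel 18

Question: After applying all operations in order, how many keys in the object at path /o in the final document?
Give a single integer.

Answer: 5

Derivation:
After op 1 (replace /o/kw 73): {"a":[55,75],"isb":{"s":44,"vma":74},"o":{"kw":73,"l":2,"q":48}}
After op 2 (add /a/2 56): {"a":[55,75,56],"isb":{"s":44,"vma":74},"o":{"kw":73,"l":2,"q":48}}
After op 3 (add /o/kw 85): {"a":[55,75,56],"isb":{"s":44,"vma":74},"o":{"kw":85,"l":2,"q":48}}
After op 4 (add /o/z 20): {"a":[55,75,56],"isb":{"s":44,"vma":74},"o":{"kw":85,"l":2,"q":48,"z":20}}
After op 5 (add /isb 88): {"a":[55,75,56],"isb":88,"o":{"kw":85,"l":2,"q":48,"z":20}}
After op 6 (add /a/1 0): {"a":[55,0,75,56],"isb":88,"o":{"kw":85,"l":2,"q":48,"z":20}}
After op 7 (replace /a/2 24): {"a":[55,0,24,56],"isb":88,"o":{"kw":85,"l":2,"q":48,"z":20}}
After op 8 (add /xc 83): {"a":[55,0,24,56],"isb":88,"o":{"kw":85,"l":2,"q":48,"z":20},"xc":83}
After op 9 (remove /a/3): {"a":[55,0,24],"isb":88,"o":{"kw":85,"l":2,"q":48,"z":20},"xc":83}
After op 10 (add /o/yel 18): {"a":[55,0,24],"isb":88,"o":{"kw":85,"l":2,"q":48,"yel":18,"z":20},"xc":83}
Size at path /o: 5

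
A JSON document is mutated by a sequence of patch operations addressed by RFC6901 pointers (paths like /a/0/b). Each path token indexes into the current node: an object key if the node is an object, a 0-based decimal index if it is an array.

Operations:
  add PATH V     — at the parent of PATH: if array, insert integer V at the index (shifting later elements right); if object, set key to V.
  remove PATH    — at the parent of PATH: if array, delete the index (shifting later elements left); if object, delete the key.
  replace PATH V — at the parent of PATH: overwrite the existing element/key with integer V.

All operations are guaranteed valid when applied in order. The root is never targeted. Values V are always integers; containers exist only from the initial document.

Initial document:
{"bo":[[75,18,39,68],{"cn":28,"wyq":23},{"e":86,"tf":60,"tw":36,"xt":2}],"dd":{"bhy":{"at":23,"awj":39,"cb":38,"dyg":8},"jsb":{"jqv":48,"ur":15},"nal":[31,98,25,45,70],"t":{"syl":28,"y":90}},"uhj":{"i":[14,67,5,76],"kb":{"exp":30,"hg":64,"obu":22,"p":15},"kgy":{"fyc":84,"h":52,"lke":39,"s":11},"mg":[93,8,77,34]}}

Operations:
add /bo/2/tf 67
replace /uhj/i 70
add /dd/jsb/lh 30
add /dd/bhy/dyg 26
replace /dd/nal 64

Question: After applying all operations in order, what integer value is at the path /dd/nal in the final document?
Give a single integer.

Answer: 64

Derivation:
After op 1 (add /bo/2/tf 67): {"bo":[[75,18,39,68],{"cn":28,"wyq":23},{"e":86,"tf":67,"tw":36,"xt":2}],"dd":{"bhy":{"at":23,"awj":39,"cb":38,"dyg":8},"jsb":{"jqv":48,"ur":15},"nal":[31,98,25,45,70],"t":{"syl":28,"y":90}},"uhj":{"i":[14,67,5,76],"kb":{"exp":30,"hg":64,"obu":22,"p":15},"kgy":{"fyc":84,"h":52,"lke":39,"s":11},"mg":[93,8,77,34]}}
After op 2 (replace /uhj/i 70): {"bo":[[75,18,39,68],{"cn":28,"wyq":23},{"e":86,"tf":67,"tw":36,"xt":2}],"dd":{"bhy":{"at":23,"awj":39,"cb":38,"dyg":8},"jsb":{"jqv":48,"ur":15},"nal":[31,98,25,45,70],"t":{"syl":28,"y":90}},"uhj":{"i":70,"kb":{"exp":30,"hg":64,"obu":22,"p":15},"kgy":{"fyc":84,"h":52,"lke":39,"s":11},"mg":[93,8,77,34]}}
After op 3 (add /dd/jsb/lh 30): {"bo":[[75,18,39,68],{"cn":28,"wyq":23},{"e":86,"tf":67,"tw":36,"xt":2}],"dd":{"bhy":{"at":23,"awj":39,"cb":38,"dyg":8},"jsb":{"jqv":48,"lh":30,"ur":15},"nal":[31,98,25,45,70],"t":{"syl":28,"y":90}},"uhj":{"i":70,"kb":{"exp":30,"hg":64,"obu":22,"p":15},"kgy":{"fyc":84,"h":52,"lke":39,"s":11},"mg":[93,8,77,34]}}
After op 4 (add /dd/bhy/dyg 26): {"bo":[[75,18,39,68],{"cn":28,"wyq":23},{"e":86,"tf":67,"tw":36,"xt":2}],"dd":{"bhy":{"at":23,"awj":39,"cb":38,"dyg":26},"jsb":{"jqv":48,"lh":30,"ur":15},"nal":[31,98,25,45,70],"t":{"syl":28,"y":90}},"uhj":{"i":70,"kb":{"exp":30,"hg":64,"obu":22,"p":15},"kgy":{"fyc":84,"h":52,"lke":39,"s":11},"mg":[93,8,77,34]}}
After op 5 (replace /dd/nal 64): {"bo":[[75,18,39,68],{"cn":28,"wyq":23},{"e":86,"tf":67,"tw":36,"xt":2}],"dd":{"bhy":{"at":23,"awj":39,"cb":38,"dyg":26},"jsb":{"jqv":48,"lh":30,"ur":15},"nal":64,"t":{"syl":28,"y":90}},"uhj":{"i":70,"kb":{"exp":30,"hg":64,"obu":22,"p":15},"kgy":{"fyc":84,"h":52,"lke":39,"s":11},"mg":[93,8,77,34]}}
Value at /dd/nal: 64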